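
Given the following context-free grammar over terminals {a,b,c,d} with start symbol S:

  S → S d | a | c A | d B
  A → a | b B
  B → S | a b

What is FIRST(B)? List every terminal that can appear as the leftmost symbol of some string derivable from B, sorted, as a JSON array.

FIRST iteration:
pass 1:
  A via A→a: +{a}
  A via A→b B: +{b}
  B via B→a b: +{a}
  S via S→a: +{a}
  S via S→c A: +{c}
  S via S→d B: +{d}
  FIRST(S)={a,c,d}  FIRST(A)={a,b}  FIRST(B)={a}
pass 2:
  B via B→S: +{c,d}
  FIRST(S)={a,c,d}  FIRST(A)={a,b}  FIRST(B)={a,c,d}
pass 3: done
  FIRST(S)={a,c,d}  FIRST(A)={a,b}  FIRST(B)={a,c,d}

FIRST(B) = ["a", "c", "d"]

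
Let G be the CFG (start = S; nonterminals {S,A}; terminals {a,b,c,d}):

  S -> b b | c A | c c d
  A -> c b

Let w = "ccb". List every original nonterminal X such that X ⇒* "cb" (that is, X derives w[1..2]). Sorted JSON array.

CNF form of G:
  S -> T0 A | T0 X3 | T1 T1
  A -> T0 T1
  T0 -> c
  T1 -> b
  T2 -> d
  X3 -> T0 T2

Fill CYK table bottom-up (cells [i..j] with 1 ≤ i ≤ j ≤ 2 only):
  cell(1,1) c: {T0}  orig:{}
  cell(2,2) b: {T1}  orig:{}
  cell(1,2) cb: {A}

Original NTs in T[1,2] deriving "cb": ["A"]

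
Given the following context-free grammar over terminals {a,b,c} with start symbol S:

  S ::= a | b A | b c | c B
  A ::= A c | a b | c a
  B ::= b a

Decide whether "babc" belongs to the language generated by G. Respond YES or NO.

Convert to CNF:
  S -> T0 B | T2 A | T2 T0 | a
  A -> A T0 | T0 T1 | T1 T2
  B -> T2 T1
  T0 -> c
  T1 -> a
  T2 -> b

CYK table (by increasing span):
  cell(0,0) b: {T2}  orig:{}
  cell(1,1) a: {S,T1}  orig:{S}
  cell(2,2) b: {T2}  orig:{}
  cell(3,3) c: {T0}  orig:{}
  cell(0,1) ba: {B}
  cell(1,2) ab: {A}
  cell(2,3) bc: {S}
  cell(0,2) bab: {S}
  cell(1,3) abc: {A}
  cell(0,3) babc: {S}

S ∈ T[0,3] ⇒ YES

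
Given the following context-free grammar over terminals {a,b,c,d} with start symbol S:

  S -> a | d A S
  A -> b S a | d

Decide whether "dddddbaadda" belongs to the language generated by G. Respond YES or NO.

Convert to CNF:
  S -> T2 X4 | a
  A -> T0 X3 | d
  T0 -> b
  T1 -> a
  T2 -> d
  X3 -> S T1
  X4 -> A S

Fill CYK table bottom-up:
  [0..0]={A,T2}  "d"  orig:{A}
  [1..1]={A,T2}  "d"  orig:{A}
  [2..2]={A,T2}  "d"  orig:{A}
  [3..3]={A,T2}  "d"  orig:{A}
  [4..4]={A,T2}  "d"  orig:{A}
  [5..5]={T0}  "b"  orig:{}
  [6..6]={S,T1}  "a"  orig:{S}
  [7..7]={S,T1}  "a"  orig:{S}
  [8..8]={A,T2}  "d"  orig:{A}
  [9..9]={A,T2}  "d"  orig:{A}
  [10..10]={S,T1}  "a"  orig:{S}
  [0..1]=∅  "dd"
  [1..2]=∅  "dd"
  [2..3]=∅  "dd"
  [3..4]=∅  "dd"
  [4..5]=∅  "db"
  [5..6]=∅  "ba"
  [6..7]={X3}  "aa"  orig:{}
  [7..8]=∅  "ad"
  [8..9]=∅  "dd"
  [9..10]={X4}  "da"  orig:{}
  [0..2]=∅  "ddd"
  [1..3]=∅  "ddd"
  [2..4]=∅  "ddd"
  [3..5]=∅  "ddb"
  [4..6]=∅  "dba"
  [5..7]={A}  "baa"
  [6..8]=∅  "aad"
  [7..9]=∅  "add"
  [8..10]={S}  "dda"
  [0..3]=∅  "dddd"
  [1..4]=∅  "dddd"
  [2..5]=∅  "dddb"
  [3..6]=∅  "ddba"
  [4..7]=∅  "dbaa"
  [5..8]=∅  "baad"
  [6..9]=∅  "aadd"
  [7..10]=∅  "adda"
  [0..4]=∅  "ddddd"
  [1..5]=∅  "ddddb"
  [2..6]=∅  "dddba"
  [3..7]=∅  "ddbaa"
  [4..8]=∅  "dbaad"
  [5..9]=∅  "baadd"
  [6..10]=∅  "aadda"
  [0..5]=∅  "dddddb"
  [1..6]=∅  "ddddba"
  [2..7]=∅  "dddbaa"
  [3..8]=∅  "ddbaad"
  [4..9]=∅  "dbaadd"
  [5..10]={X4}  "baadda"  orig:{}
  [0..6]=∅  "dddddba"
  [1..7]=∅  "ddddbaa"
  [2..8]=∅  "dddbaad"
  [3..9]=∅  "ddbaadd"
  [4..10]={S}  "dbaadda"
  [0..7]=∅  "dddddbaa"
  [1..8]=∅  "ddddbaad"
  [2..9]=∅  "dddbaadd"
  [3..10]={X4}  "ddbaadda"  orig:{}
  [0..8]=∅  "dddddbaad"
  [1..9]=∅  "ddddbaadd"
  [2..10]={S}  "dddbaadda"
  [0..9]=∅  "dddddbaadd"
  [1..10]={X4}  "ddddbaadda"  orig:{}
  [0..10]={S}  "dddddbaadda"

S ∈ T[0,10] ⇒ YES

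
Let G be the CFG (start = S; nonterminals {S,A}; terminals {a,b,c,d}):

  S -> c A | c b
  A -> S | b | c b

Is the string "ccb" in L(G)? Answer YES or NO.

CNF form of G:
  S -> T0 A | T0 T1
  A -> T0 A | T0 T1 | b
  T0 -> c
  T1 -> b

CYK table (by increasing span):
  cell(0,0) c: {T0}  orig:{}
  cell(1,1) c: {T0}  orig:{}
  cell(2,2) b: {A,T1}  orig:{A}
  cell(0,1) cc: ∅
  cell(1,2) cb: {A,S}
  cell(0,2) ccb: {A,S}

S ∈ T[0,2] ⇒ YES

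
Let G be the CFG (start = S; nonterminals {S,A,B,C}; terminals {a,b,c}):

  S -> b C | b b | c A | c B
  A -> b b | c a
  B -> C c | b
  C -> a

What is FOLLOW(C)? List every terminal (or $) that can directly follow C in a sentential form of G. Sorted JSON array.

FIRST sets, iterate to fixpoint:
[1]
  A via A→b b: +{b}
  A via A→c a: +{c}
  B via B→b: +{b}
  C via C→a: +{a}
  S via S→b C: +{b}
  S via S→c A: +{c}
  FIRST[S]={b,c}  FIRST[A]={b,c}  FIRST[B]={b}  FIRST[C]={a}
[2]
  B via B→C c: +{a}
  FIRST[S]={b,c}  FIRST[A]={b,c}  FIRST[B]={a,b}  FIRST[C]={a}
[3] (no change)
  FIRST[S]={b,c}  FIRST[A]={b,c}  FIRST[B]={a,b}  FIRST[C]={a}

FOLLOW sets:
initialize: $ ∈ FOLLOW(S)
pass 1:
  B→C c: FOLLOW(C) ⊇ FIRST(c) = {c}; new: +{c}
  S→b C: FOLLOW(C) ⊇ FOLLOW(S) ⊇ {$}; new: +{$}
  S→c A: FOLLOW(A) ⊇ FOLLOW(S) ⊇ {$}; new: +{$}
  S→c B: FOLLOW(B) ⊇ FOLLOW(S) ⊇ {$}; new: +{$}
  FOLLOW(S)={$}  FOLLOW(A)={$}  FOLLOW(B)={$}  FOLLOW(C)={$,c}
pass 2: done
  FOLLOW(S)={$}  FOLLOW(A)={$}  FOLLOW(B)={$}  FOLLOW(C)={$,c}

FOLLOW(C) = ["$", "c"]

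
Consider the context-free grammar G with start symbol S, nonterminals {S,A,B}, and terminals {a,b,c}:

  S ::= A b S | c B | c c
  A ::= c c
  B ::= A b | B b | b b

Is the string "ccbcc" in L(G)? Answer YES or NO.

CNF form of G:
  S -> A X2 | T0 B | T0 T0
  A -> T0 T0
  B -> A T1 | B T1 | T1 T1
  T0 -> c
  T1 -> b
  X2 -> T1 S

CYK fill:
  cell(0,0) c: {T0}  orig:{}
  cell(1,1) c: {T0}  orig:{}
  cell(2,2) b: {T1}  orig:{}
  cell(3,3) c: {T0}  orig:{}
  cell(4,4) c: {T0}  orig:{}
  cell(0,1) cc: {A,S}
  cell(1,2) cb: ∅
  cell(2,3) bc: ∅
  cell(3,4) cc: {A,S}
  cell(0,2) ccb: {B}
  cell(1,3) cbc: ∅
  cell(2,4) bcc: {X2}  orig:{}
  cell(0,3) ccbc: ∅
  cell(1,4) cbcc: ∅
  cell(0,4) ccbcc: {S}

S ∈ T[0,4] ⇒ YES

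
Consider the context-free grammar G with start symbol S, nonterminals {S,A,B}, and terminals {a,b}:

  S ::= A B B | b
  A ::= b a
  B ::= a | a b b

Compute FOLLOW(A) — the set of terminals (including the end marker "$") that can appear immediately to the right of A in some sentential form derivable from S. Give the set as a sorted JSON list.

FIRST iteration:
[1]
  A via A→b a: +{b}
  B via B→a: +{a}
  S via S→A B B: +{b}
  S: {b}  A: {b}  B: {a}
[2] — fixpoint
  S: {b}  A: {b}  B: {a}

FOLLOW iteration:
seed FOLLOW(S) with $
round 1:
  S→A B B: FOLLOW(A) ⊇ FIRST(B) = {a}; new: +{a}
  S→A B B: FOLLOW(B) ⊇ FIRST(B) = {a}; new: +{a}
  S→A B B: FOLLOW(B) ⊇ FOLLOW(S) ⊇ {$}; new: +{$}
  FOLLOW(S)={$}  FOLLOW(A)={a}  FOLLOW(B)={$,a}
round 2: (stable)
  FOLLOW(S)={$}  FOLLOW(A)={a}  FOLLOW(B)={$,a}

FOLLOW(A) = ["a"]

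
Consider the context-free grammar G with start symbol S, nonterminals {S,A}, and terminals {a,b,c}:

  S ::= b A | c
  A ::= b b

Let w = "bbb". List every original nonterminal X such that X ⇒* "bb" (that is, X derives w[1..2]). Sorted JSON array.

Convert to CNF:
  S -> T0 A | c
  A -> T0 T0
  T0 -> b

CYK table (by increasing span) (cells [i..j] with 1 ≤ i ≤ j ≤ 2 only):
  cell(1,1) b: {T0}  orig:{}
  cell(2,2) b: {T0}  orig:{}
  cell(1,2) bb: {A}

Original NTs in T[1,2] deriving "bb": ["A"]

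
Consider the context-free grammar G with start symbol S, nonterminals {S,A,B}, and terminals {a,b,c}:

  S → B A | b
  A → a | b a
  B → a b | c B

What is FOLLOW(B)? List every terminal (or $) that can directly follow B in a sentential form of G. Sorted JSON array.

Compute FIRST by fixpoint:
[1]
  A via A→a: +{a}
  A via A→b a: +{b}
  B via B→a b: +{a}
  B via B→c B: +{c}
  S via S→B A: +{a,c}
  S via S→b: +{b}
  FIRST(S)={a,b,c}  FIRST(A)={a,b}  FIRST(B)={a,c}
[2] (no change)
  FIRST(S)={a,b,c}  FIRST(A)={a,b}  FIRST(B)={a,c}

FOLLOW iteration:
seed FOLLOW(S) with $
round 1:
  S→B A: FOLLOW(B) ⊇ FIRST(A) = {a,b}; new: +{a,b}
  S→B A: FOLLOW(A) ⊇ FOLLOW(S) ⊇ {$}; new: +{$}
  S: {$}  A: {$}  B: {a,b}
round 2: — fixpoint
  S: {$}  A: {$}  B: {a,b}

FOLLOW(B) = ["a", "b"]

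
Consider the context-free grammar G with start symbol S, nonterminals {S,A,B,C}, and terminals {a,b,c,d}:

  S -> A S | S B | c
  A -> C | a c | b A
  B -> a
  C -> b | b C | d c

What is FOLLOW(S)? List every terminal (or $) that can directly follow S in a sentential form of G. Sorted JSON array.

Compute FIRST by fixpoint:
pass 1:
  A via A→a c: +{a}
  A via A→b A: +{b}
  B via B→a: +{a}
  C via C→b: +{b}
  C via C→d c: +{d}
  S via S→A S: +{a,b}
  S via S→c: +{c}
  S: {a,b,c}  A: {a,b}  B: {a}  C: {b,d}
pass 2:
  A via A→C: +{d}
  S via S→A S: +{d}
  S: {a,b,c,d}  A: {a,b,d}  B: {a}  C: {b,d}
pass 3: done
  S: {a,b,c,d}  A: {a,b,d}  B: {a}  C: {b,d}

FOLLOW sets:
FOLLOW(S) := {$}
round 1:
  S→A S: FOLLOW(A) ⊇ FIRST(S) = {a,b,c,d}; new: +{a,b,c,d}
  S→S B: FOLLOW(S) ⊇ FIRST(B) = {a}; new: +{a}
  S→S B: FOLLOW(B) ⊇ FOLLOW(S) ⊇ {$,a}; new: +{$,a}
  FOLLOW(S)={$,a}  FOLLOW(A)={a,b,c,d}  FOLLOW(B)={$,a}  FOLLOW(C)={}
round 2:
  A→C: FOLLOW(C) ⊇ FOLLOW(A) ⊇ {a,b,c,d}; new: +{a,b,c,d}
  FOLLOW(S)={$,a}  FOLLOW(A)={a,b,c,d}  FOLLOW(B)={$,a}  FOLLOW(C)={a,b,c,d}
round 3: — fixpoint
  FOLLOW(S)={$,a}  FOLLOW(A)={a,b,c,d}  FOLLOW(B)={$,a}  FOLLOW(C)={a,b,c,d}

FOLLOW(S) = ["$", "a"]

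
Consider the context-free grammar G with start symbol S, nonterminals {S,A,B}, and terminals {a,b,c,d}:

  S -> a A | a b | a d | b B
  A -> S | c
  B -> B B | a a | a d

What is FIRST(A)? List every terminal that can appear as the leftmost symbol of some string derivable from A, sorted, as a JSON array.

FIRST iteration:
round 1:
  A via A→c: +{c}
  B via B→a a: +{a}
  S via S→a A: +{a}
  S via S→b B: +{b}
  FIRST(S)={a,b}  FIRST(A)={c}  FIRST(B)={a}
round 2:
  A via A→S: +{a,b}
  FIRST(S)={a,b}  FIRST(A)={a,b,c}  FIRST(B)={a}
round 3: (stable)
  FIRST(S)={a,b}  FIRST(A)={a,b,c}  FIRST(B)={a}

FIRST(A) = ["a", "b", "c"]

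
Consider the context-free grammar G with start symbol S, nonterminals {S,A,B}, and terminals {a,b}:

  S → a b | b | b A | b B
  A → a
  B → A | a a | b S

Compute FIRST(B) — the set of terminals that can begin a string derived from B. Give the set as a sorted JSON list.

Compute FIRST by fixpoint:
iter 1:
  A via A→a: +{a}
  B via B→A: +{a}
  B via B→b S: +{b}
  S via S→a b: +{a}
  S via S→b: +{b}
  FIRST[S]={a,b}  FIRST[A]={a}  FIRST[B]={a,b}
iter 2: done
  FIRST[S]={a,b}  FIRST[A]={a}  FIRST[B]={a,b}

FIRST(B) = ["a", "b"]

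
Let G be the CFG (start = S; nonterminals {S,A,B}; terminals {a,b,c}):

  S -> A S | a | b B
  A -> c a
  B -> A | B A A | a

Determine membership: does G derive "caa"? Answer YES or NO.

CNF form of G:
  S -> A S | T2 B | a
  A -> T0 T1
  B -> B X3 | T0 T1 | a
  T0 -> c
  T1 -> a
  T2 -> b
  X3 -> A A

CYK table (by increasing span):
  [0..0]={T0}  "c"  orig:{}
  [1..1]={B,S,T1}  "a"  orig:{B,S}
  [2..2]={B,S,T1}  "a"  orig:{B,S}
  [0..1]={A,B}  "ca"
  [1..2]=∅  "aa"
  [0..2]={S}  "caa"

S ∈ T[0,2] ⇒ YES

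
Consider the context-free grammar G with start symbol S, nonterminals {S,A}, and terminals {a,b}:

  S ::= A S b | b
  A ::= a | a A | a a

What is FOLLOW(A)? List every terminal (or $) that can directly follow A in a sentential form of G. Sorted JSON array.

FIRST sets, iterate to fixpoint:
pass 1:
  A via A→a: +{a}
  S via S→A S b: +{a}
  S via S→b: +{b}
  FIRST[S]={a,b}  FIRST[A]={a}
pass 2: (stable)
  FIRST[S]={a,b}  FIRST[A]={a}

FOLLOW sets:
seed FOLLOW(S) with $
iter 1:
  S→A S b: FOLLOW(A) ⊇ FIRST(S) = {a,b}; new: +{a,b}
  S→A S b: FOLLOW(S) ⊇ FIRST(b) = {b}; new: +{b}
  S: {$,b}  A: {a,b}
iter 2: (stable)
  S: {$,b}  A: {a,b}

FOLLOW(A) = ["a", "b"]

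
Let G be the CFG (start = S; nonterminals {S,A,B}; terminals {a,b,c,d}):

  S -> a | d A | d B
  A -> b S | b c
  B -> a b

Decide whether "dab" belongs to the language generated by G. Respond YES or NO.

CNF form of G:
  S -> T3 A | T3 B | a
  A -> T0 S | T0 T1
  B -> T2 T0
  T0 -> b
  T1 -> c
  T2 -> a
  T3 -> d

CYK fill:
  cell(0,0) d: {T3}  orig:{}
  cell(1,1) a: {S,T2}  orig:{S}
  cell(2,2) b: {T0}  orig:{}
  cell(0,1) da: ∅
  cell(1,2) ab: {B}
  cell(0,2) dab: {S}

S ∈ T[0,2] ⇒ YES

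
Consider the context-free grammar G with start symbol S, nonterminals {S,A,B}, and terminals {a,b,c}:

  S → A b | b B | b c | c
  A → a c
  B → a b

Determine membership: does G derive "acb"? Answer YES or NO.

CNF form of G:
  S -> A T2 | T2 B | T2 T1 | c
  A -> T0 T1
  B -> T0 T2
  T0 -> a
  T1 -> c
  T2 -> b

CYK table (by increasing span):
  [0..0]={T0}  "a"  orig:{}
  [1..1]={S,T1}  "c"  orig:{S}
  [2..2]={T2}  "b"  orig:{}
  [0..1]={A}  "ac"
  [1..2]=∅  "cb"
  [0..2]={S}  "acb"

S ∈ T[0,2] ⇒ YES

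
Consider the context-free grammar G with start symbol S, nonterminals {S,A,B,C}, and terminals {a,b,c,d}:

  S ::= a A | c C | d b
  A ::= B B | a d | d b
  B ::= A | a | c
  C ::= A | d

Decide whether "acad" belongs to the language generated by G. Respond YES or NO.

Convert to CNF:
  S -> T0 A | T1 T2 | T3 C
  A -> B B | T0 T1 | T1 T2
  B -> B B | T0 T1 | T1 T2 | a | c
  C -> B B | T0 T1 | T1 T2 | d
  T0 -> a
  T1 -> d
  T2 -> b
  T3 -> c

CYK table (by increasing span):
  cell(0,0) a: {B,T0}  orig:{B}
  cell(1,1) c: {B,T3}  orig:{B}
  cell(2,2) a: {B,T0}  orig:{B}
  cell(3,3) d: {C,T1}  orig:{C}
  cell(0,1) ac: {A,B,C}
  cell(1,2) ca: {A,B,C}
  cell(2,3) ad: {A,B,C}
  cell(0,2) aca: {A,B,C,S}
  cell(1,3) cad: {A,B,C,S}
  cell(0,3) acad: {A,B,C,S}

S ∈ T[0,3] ⇒ YES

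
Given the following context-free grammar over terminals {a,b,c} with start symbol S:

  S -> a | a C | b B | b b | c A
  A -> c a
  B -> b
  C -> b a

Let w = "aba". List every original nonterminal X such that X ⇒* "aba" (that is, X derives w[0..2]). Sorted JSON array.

Convert to CNF:
  S -> T0 A | T1 C | T2 B | T2 T2 | a
  A -> T0 T1
  B -> b
  C -> T2 T1
  T0 -> c
  T1 -> a
  T2 -> b

Fill CYK table bottom-up, restricted to cells inside w[0..2]:
  cell(0,0) a: {S,T1}  orig:{S}
  cell(1,1) b: {B,T2}  orig:{B}
  cell(2,2) a: {S,T1}  orig:{S}
  cell(0,1) ab: ∅
  cell(1,2) ba: {C}
  cell(0,2) aba: {S}

Original NTs in T[0,2] deriving "aba": ["S"]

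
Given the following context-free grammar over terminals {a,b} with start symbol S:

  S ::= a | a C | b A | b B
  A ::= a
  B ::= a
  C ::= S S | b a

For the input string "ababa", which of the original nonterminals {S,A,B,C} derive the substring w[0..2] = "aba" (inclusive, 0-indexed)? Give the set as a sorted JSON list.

CNF form of G:
  S -> T0 A | T0 B | T1 C | a
  A -> a
  B -> a
  C -> S S | T0 T1
  T0 -> b
  T1 -> a

CYK table (by increasing span), restricted to cells inside w[0..2]:
  T[0,0] 'a' = {A,B,S,T1}  orig:{A,B,S}
  T[1,1] 'b' = {T0}  orig:{}
  T[2,2] 'a' = {A,B,S,T1}  orig:{A,B,S}
  T[0,1] 'ab' = ∅
  T[1,2] 'ba' = {C,S}
  T[0,2] 'aba' = {C,S}

Original NTs in T[0,2] deriving "aba": ["C", "S"]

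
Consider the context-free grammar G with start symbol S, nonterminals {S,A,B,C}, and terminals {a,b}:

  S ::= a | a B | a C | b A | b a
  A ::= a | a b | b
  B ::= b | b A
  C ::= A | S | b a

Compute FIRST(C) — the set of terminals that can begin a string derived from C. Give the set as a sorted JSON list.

FIRST sets, iterate to fixpoint:
round 1:
  A via A→a: +{a}
  A via A→b: +{b}
  B via B→b: +{b}
  C via C→A: +{a,b}
  S via S→a: +{a}
  S via S→b A: +{b}
  FIRST[S]={a,b}  FIRST[A]={a,b}  FIRST[B]={b}  FIRST[C]={a,b}
round 2: — fixpoint
  FIRST[S]={a,b}  FIRST[A]={a,b}  FIRST[B]={b}  FIRST[C]={a,b}

FIRST(C) = ["a", "b"]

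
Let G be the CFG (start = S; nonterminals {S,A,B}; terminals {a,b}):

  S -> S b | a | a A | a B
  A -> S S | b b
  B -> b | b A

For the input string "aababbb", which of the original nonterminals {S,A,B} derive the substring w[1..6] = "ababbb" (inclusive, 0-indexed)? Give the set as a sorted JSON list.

CNF form of G:
  S -> S T0 | T1 A | T1 B | a
  A -> S S | T0 T0
  B -> T0 A | b
  T0 -> b
  T1 -> a

CYK fill — only the sub-triangle for w[1..6]:
  [1..1]={S,T1}  "a"  orig:{S}
  [2..2]={B,T0}  "b"  orig:{B}
  [3..3]={S,T1}  "a"  orig:{S}
  [4..4]={B,T0}  "b"  orig:{B}
  [5..5]={B,T0}  "b"  orig:{B}
  [6..6]={B,T0}  "b"  orig:{B}
  [1..2]={S}  "ab"
  [2..3]=∅  "ba"
  [3..4]={S}  "ab"
  [4..5]={A}  "bb"
  [5..6]={A}  "bb"
  [1..3]={A}  "aba"
  [2..4]=∅  "bab"
  [3..5]={S}  "abb"
  [4..6]={B}  "bbb"
  [1..4]={A}  "abab"
  [2..5]=∅  "babb"
  [3..6]={S}  "abbb"
  [1..5]={A}  "ababb"
  [2..6]=∅  "babbb"
  [1..6]={A}  "ababbb"

Original NTs in T[1,6] deriving "ababbb": ["A"]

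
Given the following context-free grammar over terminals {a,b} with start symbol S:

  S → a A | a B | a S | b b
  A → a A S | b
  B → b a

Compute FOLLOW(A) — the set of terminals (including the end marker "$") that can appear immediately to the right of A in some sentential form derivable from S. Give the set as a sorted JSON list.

FIRST sets, iterate to fixpoint:
[1]
  A via A→a A S: +{a}
  A via A→b: +{b}
  B via B→b a: +{b}
  S via S→a A: +{a}
  S via S→b b: +{b}
  S: {a,b}  A: {a,b}  B: {b}
[2] (stable)
  S: {a,b}  A: {a,b}  B: {b}

Compute FOLLOW by fixpoint:
initialize: $ ∈ FOLLOW(S)
iter 1:
  A→a A S: FOLLOW(A) ⊇ FIRST(S) = {a,b}; new: +{a,b}
  A→a A S: FOLLOW(S) ⊇ FOLLOW(A) ⊇ {a,b}; new: +{a,b}
  S→a A: FOLLOW(A) ⊇ FOLLOW(S) ⊇ {$,a,b}; new: +{$}
  S→a B: FOLLOW(B) ⊇ FOLLOW(S) ⊇ {$,a,b}; new: +{$,a,b}
  FOLLOW[S]={$,a,b}  FOLLOW[A]={$,a,b}  FOLLOW[B]={$,a,b}
iter 2: (no change)
  FOLLOW[S]={$,a,b}  FOLLOW[A]={$,a,b}  FOLLOW[B]={$,a,b}

FOLLOW(A) = ["$", "a", "b"]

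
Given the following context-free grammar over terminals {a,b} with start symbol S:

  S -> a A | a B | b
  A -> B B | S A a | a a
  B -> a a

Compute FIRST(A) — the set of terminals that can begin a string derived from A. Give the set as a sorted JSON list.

FIRST sets, iterate to fixpoint:
pass 1:
  A via A→a a: +{a}
  B via B→a a: +{a}
  S via S→a A: +{a}
  S via S→b: +{b}
  FIRST[S]={a,b}  FIRST[A]={a}  FIRST[B]={a}
pass 2:
  A via A→S A a: +{b}
  FIRST[S]={a,b}  FIRST[A]={a,b}  FIRST[B]={a}
pass 3: done
  FIRST[S]={a,b}  FIRST[A]={a,b}  FIRST[B]={a}

FIRST(A) = ["a", "b"]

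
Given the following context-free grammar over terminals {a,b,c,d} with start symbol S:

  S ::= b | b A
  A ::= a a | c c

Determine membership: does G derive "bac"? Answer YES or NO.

CNF form of G:
  S -> T2 A | b
  A -> T0 T0 | T1 T1
  T0 -> a
  T1 -> c
  T2 -> b

Fill CYK table bottom-up:
  T[0,0] 'b' = {S,T2}  orig:{S}
  T[1,1] 'a' = {T0}  orig:{}
  T[2,2] 'c' = {T1}  orig:{}
  T[0,1] 'ba' = ∅
  T[1,2] 'ac' = ∅
  T[0,2] 'bac' = ∅

S ∉ T[0,2] ⇒ NO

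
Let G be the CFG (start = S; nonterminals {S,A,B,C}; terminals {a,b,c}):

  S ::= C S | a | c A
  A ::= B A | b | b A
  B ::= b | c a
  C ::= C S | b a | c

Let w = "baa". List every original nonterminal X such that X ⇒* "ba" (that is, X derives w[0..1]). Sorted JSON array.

Convert to CNF:
  S -> C S | T1 A | a
  A -> B A | T0 A | b
  B -> T1 T2 | b
  C -> C S | T0 T2 | c
  T0 -> b
  T1 -> c
  T2 -> a

CYK table (by increasing span), restricted to cells inside w[0..1]:
  cell(0,0) b: {A,B,T0}  orig:{A,B}
  cell(1,1) a: {S,T2}  orig:{S}
  cell(0,1) ba: {C}

Original NTs in T[0,1] deriving "ba": ["C"]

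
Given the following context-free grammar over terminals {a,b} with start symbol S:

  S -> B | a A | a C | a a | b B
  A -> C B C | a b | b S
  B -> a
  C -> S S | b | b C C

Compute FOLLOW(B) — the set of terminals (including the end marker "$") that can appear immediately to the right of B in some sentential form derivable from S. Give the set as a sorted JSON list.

Compute FIRST by fixpoint:
iter 1:
  A via A→a b: +{a}
  A via A→b S: +{b}
  B via B→a: +{a}
  C via C→b: +{b}
  S via S→B: +{a}
  S via S→b B: +{b}
  FIRST[S]={a,b}  FIRST[A]={a,b}  FIRST[B]={a}  FIRST[C]={b}
iter 2:
  C via C→S S: +{a}
  FIRST[S]={a,b}  FIRST[A]={a,b}  FIRST[B]={a}  FIRST[C]={a,b}
iter 3: (no change)
  FIRST[S]={a,b}  FIRST[A]={a,b}  FIRST[B]={a}  FIRST[C]={a,b}

FOLLOW iteration:
initialize: $ ∈ FOLLOW(S)
[1]
  A→C B C: FOLLOW(C) ⊇ FIRST(B) = {a}; new: +{a}
  A→C B C: FOLLOW(B) ⊇ FIRST(C) = {a,b}; new: +{a,b}
  C→S S: FOLLOW(S) ⊇ FIRST(S) = {a,b}; new: +{a,b}
  C→b C C: FOLLOW(C) ⊇ FIRST(C) = {a,b}; new: +{b}
  S→B: FOLLOW(B) ⊇ FOLLOW(S) ⊇ {$,a,b}; new: +{$}
  S→a A: FOLLOW(A) ⊇ FOLLOW(S) ⊇ {$,a,b}; new: +{$,a,b}
  S→a C: FOLLOW(C) ⊇ FOLLOW(S) ⊇ {$,a,b}; new: +{$}
  FOLLOW[S]={$,a,b}  FOLLOW[A]={$,a,b}  FOLLOW[B]={$,a,b}  FOLLOW[C]={$,a,b}
[2] — fixpoint
  FOLLOW[S]={$,a,b}  FOLLOW[A]={$,a,b}  FOLLOW[B]={$,a,b}  FOLLOW[C]={$,a,b}

FOLLOW(B) = ["$", "a", "b"]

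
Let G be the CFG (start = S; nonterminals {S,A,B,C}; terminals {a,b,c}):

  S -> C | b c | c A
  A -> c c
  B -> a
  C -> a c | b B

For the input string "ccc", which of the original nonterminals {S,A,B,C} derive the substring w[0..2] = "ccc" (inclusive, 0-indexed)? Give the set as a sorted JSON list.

CNF form of G:
  S -> T0 A | T1 T0 | T2 B | T2 T0
  A -> T0 T0
  B -> a
  C -> T1 T0 | T2 B
  T0 -> c
  T1 -> a
  T2 -> b

CYK fill (cells [i..j] with 0 ≤ i ≤ j ≤ 2 only):
  T[0,0] 'c' = {T0}  orig:{}
  T[1,1] 'c' = {T0}  orig:{}
  T[2,2] 'c' = {T0}  orig:{}
  T[0,1] 'cc' = {A}
  T[1,2] 'cc' = {A}
  T[0,2] 'ccc' = {S}

Original NTs in T[0,2] deriving "ccc": ["S"]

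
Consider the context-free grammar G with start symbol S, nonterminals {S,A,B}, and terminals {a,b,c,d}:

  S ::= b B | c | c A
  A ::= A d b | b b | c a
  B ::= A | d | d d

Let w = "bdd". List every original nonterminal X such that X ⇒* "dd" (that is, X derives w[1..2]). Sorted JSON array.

Convert to CNF:
  S -> T1 B | T2 A | c
  A -> A X4 | T1 T1 | T2 T3
  B -> A X5 | T0 T0 | T1 T1 | T2 T3 | d
  T0 -> d
  T1 -> b
  T2 -> c
  T3 -> a
  X4 -> T0 T1
  X5 -> T0 T1

Fill CYK table bottom-up, restricted to cells inside w[1..2]:
  T[1,1] 'd' = {B,T0}  orig:{B}
  T[2,2] 'd' = {B,T0}  orig:{B}
  T[1,2] 'dd' = {B}

Original NTs in T[1,2] deriving "dd": ["B"]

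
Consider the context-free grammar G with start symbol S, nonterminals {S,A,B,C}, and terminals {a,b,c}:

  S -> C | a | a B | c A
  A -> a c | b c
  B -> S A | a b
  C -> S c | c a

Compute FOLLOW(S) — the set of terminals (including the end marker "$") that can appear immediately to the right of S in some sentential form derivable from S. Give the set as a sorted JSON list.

FIRST sets, iterate to fixpoint:
round 1:
  A via A→a c: +{a}
  A via A→b c: +{b}
  B via B→a b: +{a}
  C via C→c a: +{c}
  S via S→C: +{c}
  S via S→a: +{a}
  FIRST(S)={a,c}  FIRST(A)={a,b}  FIRST(B)={a}  FIRST(C)={c}
round 2:
  B via B→S A: +{c}
  C via C→S c: +{a}
  FIRST(S)={a,c}  FIRST(A)={a,b}  FIRST(B)={a,c}  FIRST(C)={a,c}
round 3: (stable)
  FIRST(S)={a,c}  FIRST(A)={a,b}  FIRST(B)={a,c}  FIRST(C)={a,c}

FOLLOW iteration:
FOLLOW(S) := {$}
round 1:
  B→S A: FOLLOW(S) ⊇ FIRST(A) = {a,b}; new: +{a,b}
  C→S c: FOLLOW(S) ⊇ FIRST(c) = {c}; new: +{c}
  S→C: FOLLOW(C) ⊇ FOLLOW(S) ⊇ {$,a,b,c}; new: +{$,a,b,c}
  S→a B: FOLLOW(B) ⊇ FOLLOW(S) ⊇ {$,a,b,c}; new: +{$,a,b,c}
  S→c A: FOLLOW(A) ⊇ FOLLOW(S) ⊇ {$,a,b,c}; new: +{$,a,b,c}
  FOLLOW[S]={$,a,b,c}  FOLLOW[A]={$,a,b,c}  FOLLOW[B]={$,a,b,c}  FOLLOW[C]={$,a,b,c}
round 2: — fixpoint
  FOLLOW[S]={$,a,b,c}  FOLLOW[A]={$,a,b,c}  FOLLOW[B]={$,a,b,c}  FOLLOW[C]={$,a,b,c}

FOLLOW(S) = ["$", "a", "b", "c"]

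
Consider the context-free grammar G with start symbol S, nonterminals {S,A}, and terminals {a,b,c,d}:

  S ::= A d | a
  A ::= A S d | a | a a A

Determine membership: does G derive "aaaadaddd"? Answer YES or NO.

Convert to CNF:
  S -> A T0 | a
  A -> A X2 | T1 X3 | a
  T0 -> d
  T1 -> a
  X2 -> S T0
  X3 -> T1 A

CYK table (by increasing span):
  [0..0]={A,S,T1}  "a"  orig:{A,S}
  [1..1]={A,S,T1}  "a"  orig:{A,S}
  [2..2]={A,S,T1}  "a"  orig:{A,S}
  [3..3]={A,S,T1}  "a"  orig:{A,S}
  [4..4]={T0}  "d"  orig:{}
  [5..5]={A,S,T1}  "a"  orig:{A,S}
  [6..6]={T0}  "d"  orig:{}
  [7..7]={T0}  "d"  orig:{}
  [8..8]={T0}  "d"  orig:{}
  [0..1]={X3}  "aa"  orig:{}
  [1..2]={X3}  "aa"  orig:{}
  [2..3]={X3}  "aa"  orig:{}
  [3..4]={S,X2}  "ad"  orig:{S}
  [4..5]=∅  "da"
  [5..6]={S,X2}  "ad"  orig:{S}
  [6..7]=∅  "dd"
  [7..8]=∅  "dd"
  [0..2]={A}  "aaa"
  [1..3]={A}  "aaa"
  [2..4]={A}  "aad"
  [3..5]=∅  "ada"
  [4..6]=∅  "dad"
  [5..7]={X2}  "add"  orig:{}
  [6..8]=∅  "ddd"
  [0..3]={X3}  "aaaa"  orig:{}
  [1..4]={S,X3}  "aaad"  orig:{S}
  [2..5]=∅  "aada"
  [3..6]=∅  "adad"
  [4..7]=∅  "dadd"
  [5..8]=∅  "addd"
  [0..4]={A}  "aaaad"
  [1..5]=∅  "aaada"
  [2..6]={A}  "aadad"
  [3..7]=∅  "adadd"
  [4..8]=∅  "daddd"
  [0..5]=∅  "aaaada"
  [1..6]={X3}  "aaadad"  orig:{}
  [2..7]={A,S}  "aadadd"
  [3..8]=∅  "adaddd"
  [0..6]={A}  "aaaadad"
  [1..7]={X3}  "aaadadd"  orig:{}
  [2..8]={S,X2}  "aadaddd"  orig:{S}
  [0..7]={A,S}  "aaaadadd"
  [1..8]={A}  "aaadaddd"
  [0..8]={S,X2,X3}  "aaaadaddd"  orig:{S}

S ∈ T[0,8] ⇒ YES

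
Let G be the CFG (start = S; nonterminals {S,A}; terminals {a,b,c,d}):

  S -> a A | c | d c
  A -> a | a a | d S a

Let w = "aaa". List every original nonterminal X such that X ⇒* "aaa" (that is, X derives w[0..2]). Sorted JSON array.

Convert to CNF:
  S -> T0 A | T1 T2 | c
  A -> T0 T0 | T1 X3 | a
  T0 -> a
  T1 -> d
  T2 -> c
  X3 -> S T0

Fill CYK table bottom-up — only the sub-triangle for w[0..2]:
  T[0,0] 'a' = {A,T0}  orig:{A}
  T[1,1] 'a' = {A,T0}  orig:{A}
  T[2,2] 'a' = {A,T0}  orig:{A}
  T[0,1] 'aa' = {A,S}
  T[1,2] 'aa' = {A,S}
  T[0,2] 'aaa' = {S,X3}  orig:{S}

Original NTs in T[0,2] deriving "aaa": ["S"]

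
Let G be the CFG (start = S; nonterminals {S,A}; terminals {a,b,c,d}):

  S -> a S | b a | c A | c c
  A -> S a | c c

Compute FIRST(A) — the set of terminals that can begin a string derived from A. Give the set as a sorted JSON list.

FIRST sets, iterate to fixpoint:
[1]
  A via A→c c: +{c}
  S via S→a S: +{a}
  S via S→b a: +{b}
  S via S→c A: +{c}
  S: {a,b,c}  A: {c}
[2]
  A via A→S a: +{a,b}
  S: {a,b,c}  A: {a,b,c}
[3] (no change)
  S: {a,b,c}  A: {a,b,c}

FIRST(A) = ["a", "b", "c"]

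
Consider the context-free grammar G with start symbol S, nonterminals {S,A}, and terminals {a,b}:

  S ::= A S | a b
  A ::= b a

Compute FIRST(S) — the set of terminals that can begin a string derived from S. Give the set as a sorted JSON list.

FIRST sets, iterate to fixpoint:
pass 1:
  A via A→b a: +{b}
  S via S→A S: +{b}
  S via S→a b: +{a}
  S: {a,b}  A: {b}
pass 2: (no change)
  S: {a,b}  A: {b}

FIRST(S) = ["a", "b"]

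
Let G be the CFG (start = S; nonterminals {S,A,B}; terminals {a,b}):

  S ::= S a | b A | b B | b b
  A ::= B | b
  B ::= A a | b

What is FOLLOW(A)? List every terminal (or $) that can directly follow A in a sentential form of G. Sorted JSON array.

FIRST iteration:
[1]
  A via A→b: +{b}
  B via B→A a: +{b}
  S via S→b A: +{b}
  S: {b}  A: {b}  B: {b}
[2] done
  S: {b}  A: {b}  B: {b}

FOLLOW sets:
seed FOLLOW(S) with $
round 1:
  B→A a: FOLLOW(A) ⊇ FIRST(a) = {a}; new: +{a}
  S→S a: FOLLOW(S) ⊇ FIRST(a) = {a}; new: +{a}
  S→b A: FOLLOW(A) ⊇ FOLLOW(S) ⊇ {$,a}; new: +{$}
  S→b B: FOLLOW(B) ⊇ FOLLOW(S) ⊇ {$,a}; new: +{$,a}
  FOLLOW(S)={$,a}  FOLLOW(A)={$,a}  FOLLOW(B)={$,a}
round 2: (no change)
  FOLLOW(S)={$,a}  FOLLOW(A)={$,a}  FOLLOW(B)={$,a}

FOLLOW(A) = ["$", "a"]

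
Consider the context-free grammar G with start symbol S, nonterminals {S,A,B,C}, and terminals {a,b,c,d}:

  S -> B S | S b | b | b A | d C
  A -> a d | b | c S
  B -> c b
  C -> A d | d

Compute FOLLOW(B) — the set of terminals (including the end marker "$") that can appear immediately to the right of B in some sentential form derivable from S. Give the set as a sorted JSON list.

Compute FIRST by fixpoint:
[1]
  A via A→a d: +{a}
  A via A→b: +{b}
  A via A→c S: +{c}
  B via B→c b: +{c}
  C via C→A d: +{a,b,c}
  C via C→d: +{d}
  S via S→B S: +{c}
  S via S→b: +{b}
  S via S→d C: +{d}
  FIRST(S)={b,c,d}  FIRST(A)={a,b,c}  FIRST(B)={c}  FIRST(C)={a,b,c,d}
[2] (no change)
  FIRST(S)={b,c,d}  FIRST(A)={a,b,c}  FIRST(B)={c}  FIRST(C)={a,b,c,d}

FOLLOW sets:
initialize: $ ∈ FOLLOW(S)
round 1:
  C→A d: FOLLOW(A) ⊇ FIRST(d) = {d}; new: +{d}
  S→B S: FOLLOW(B) ⊇ FIRST(S) = {b,c,d}; new: +{b,c,d}
  S→S b: FOLLOW(S) ⊇ FIRST(b) = {b}; new: +{b}
  S→b A: FOLLOW(A) ⊇ FOLLOW(S) ⊇ {$,b}; new: +{$,b}
  S→d C: FOLLOW(C) ⊇ FOLLOW(S) ⊇ {$,b}; new: +{$,b}
  FOLLOW[S]={$,b}  FOLLOW[A]={$,b,d}  FOLLOW[B]={b,c,d}  FOLLOW[C]={$,b}
round 2:
  A→c S: FOLLOW(S) ⊇ FOLLOW(A) ⊇ {$,b,d}; new: +{d}
  S→d C: FOLLOW(C) ⊇ FOLLOW(S) ⊇ {$,b,d}; new: +{d}
  FOLLOW[S]={$,b,d}  FOLLOW[A]={$,b,d}  FOLLOW[B]={b,c,d}  FOLLOW[C]={$,b,d}
round 3: (no change)
  FOLLOW[S]={$,b,d}  FOLLOW[A]={$,b,d}  FOLLOW[B]={b,c,d}  FOLLOW[C]={$,b,d}

FOLLOW(B) = ["b", "c", "d"]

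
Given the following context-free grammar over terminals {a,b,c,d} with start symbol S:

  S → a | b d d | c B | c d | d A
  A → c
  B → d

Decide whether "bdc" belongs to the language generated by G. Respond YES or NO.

CNF form of G:
  S -> T0 X3 | T1 A | T2 B | T2 T1 | a
  A -> c
  B -> d
  T0 -> b
  T1 -> d
  T2 -> c
  X3 -> T1 T1

CYK fill:
  T[0,0] 'b' = {T0}  orig:{}
  T[1,1] 'd' = {B,T1}  orig:{B}
  T[2,2] 'c' = {A,T2}  orig:{A}
  T[0,1] 'bd' = ∅
  T[1,2] 'dc' = {S}
  T[0,2] 'bdc' = ∅

S ∉ T[0,2] ⇒ NO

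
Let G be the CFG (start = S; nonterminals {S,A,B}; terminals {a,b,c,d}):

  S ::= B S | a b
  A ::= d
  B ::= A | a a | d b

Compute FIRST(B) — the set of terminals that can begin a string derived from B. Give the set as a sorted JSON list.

Compute FIRST by fixpoint:
[1]
  A via A→d: +{d}
  B via B→A: +{d}
  B via B→a a: +{a}
  S via S→B S: +{a,d}
  FIRST[S]={a,d}  FIRST[A]={d}  FIRST[B]={a,d}
[2] — fixpoint
  FIRST[S]={a,d}  FIRST[A]={d}  FIRST[B]={a,d}

FIRST(B) = ["a", "d"]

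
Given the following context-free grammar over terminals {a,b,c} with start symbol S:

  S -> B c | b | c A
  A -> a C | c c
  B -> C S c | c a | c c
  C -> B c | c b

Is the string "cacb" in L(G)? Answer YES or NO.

Convert to CNF:
  S -> B T1 | T1 A | b
  A -> T0 C | T1 T1
  B -> C X3 | T1 T0 | T1 T1
  C -> B T1 | T1 T2
  T0 -> a
  T1 -> c
  T2 -> b
  X3 -> S T1

CYK table (by increasing span):
  T[0,0] 'c' = {T1}  orig:{}
  T[1,1] 'a' = {T0}  orig:{}
  T[2,2] 'c' = {T1}  orig:{}
  T[3,3] 'b' = {S,T2}  orig:{S}
  T[0,1] 'ca' = {B}
  T[1,2] 'ac' = ∅
  T[2,3] 'cb' = {C}
  T[0,2] 'cac' = {C,S}
  T[1,3] 'acb' = {A}
  T[0,3] 'cacb' = {S}

S ∈ T[0,3] ⇒ YES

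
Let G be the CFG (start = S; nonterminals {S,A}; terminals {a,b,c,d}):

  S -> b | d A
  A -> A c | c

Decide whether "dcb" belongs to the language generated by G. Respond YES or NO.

CNF form of G:
  S -> T1 A | b
  A -> A T0 | c
  T0 -> c
  T1 -> d

Fill CYK table bottom-up:
  T[0,0] 'd' = {T1}  orig:{}
  T[1,1] 'c' = {A,T0}  orig:{A}
  T[2,2] 'b' = {S}
  T[0,1] 'dc' = {S}
  T[1,2] 'cb' = ∅
  T[0,2] 'dcb' = ∅

S ∉ T[0,2] ⇒ NO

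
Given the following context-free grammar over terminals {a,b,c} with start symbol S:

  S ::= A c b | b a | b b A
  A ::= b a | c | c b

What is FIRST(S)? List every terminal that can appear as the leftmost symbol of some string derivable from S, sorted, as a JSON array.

FIRST iteration:
pass 1:
  A via A→b a: +{b}
  A via A→c: +{c}
  S via S→A c b: +{b,c}
  S: {b,c}  A: {b,c}
pass 2: (stable)
  S: {b,c}  A: {b,c}

FIRST(S) = ["b", "c"]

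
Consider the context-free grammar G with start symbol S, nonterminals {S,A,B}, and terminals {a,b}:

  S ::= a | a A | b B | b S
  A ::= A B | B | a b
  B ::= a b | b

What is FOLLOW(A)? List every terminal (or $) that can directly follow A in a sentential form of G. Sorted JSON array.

FIRST sets, iterate to fixpoint:
pass 1:
  A via A→a b: +{a}
  B via B→a b: +{a}
  B via B→b: +{b}
  S via S→a: +{a}
  S via S→b B: +{b}
  FIRST[S]={a,b}  FIRST[A]={a}  FIRST[B]={a,b}
pass 2:
  A via A→B: +{b}
  FIRST[S]={a,b}  FIRST[A]={a,b}  FIRST[B]={a,b}
pass 3: (no change)
  FIRST[S]={a,b}  FIRST[A]={a,b}  FIRST[B]={a,b}

FOLLOW iteration:
seed FOLLOW(S) with $
[1]
  A→A B: FOLLOW(A) ⊇ FIRST(B) = {a,b}; new: +{a,b}
  A→A B: FOLLOW(B) ⊇ FOLLOW(A) ⊇ {a,b}; new: +{a,b}
  S→a A: FOLLOW(A) ⊇ FOLLOW(S) ⊇ {$}; new: +{$}
  S→b B: FOLLOW(B) ⊇ FOLLOW(S) ⊇ {$}; new: +{$}
  FOLLOW(S)={$}  FOLLOW(A)={$,a,b}  FOLLOW(B)={$,a,b}
[2] (stable)
  FOLLOW(S)={$}  FOLLOW(A)={$,a,b}  FOLLOW(B)={$,a,b}

FOLLOW(A) = ["$", "a", "b"]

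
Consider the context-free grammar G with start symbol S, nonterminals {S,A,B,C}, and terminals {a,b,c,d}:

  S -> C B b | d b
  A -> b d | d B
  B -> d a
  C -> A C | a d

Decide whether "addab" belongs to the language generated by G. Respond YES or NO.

Convert to CNF:
  S -> C X3 | T1 T0
  A -> T0 T1 | T1 B
  B -> T1 T2
  C -> A C | T2 T1
  T0 -> b
  T1 -> d
  T2 -> a
  X3 -> B T0

Fill CYK table bottom-up:
  cell(0,0) a: {T2}  orig:{}
  cell(1,1) d: {T1}  orig:{}
  cell(2,2) d: {T1}  orig:{}
  cell(3,3) a: {T2}  orig:{}
  cell(4,4) b: {T0}  orig:{}
  cell(0,1) ad: {C}
  cell(1,2) dd: ∅
  cell(2,3) da: {B}
  cell(3,4) ab: ∅
  cell(0,2) add: ∅
  cell(1,3) dda: {A}
  cell(2,4) dab: {X3}  orig:{}
  cell(0,3) adda: ∅
  cell(1,4) ddab: ∅
  cell(0,4) addab: {S}

S ∈ T[0,4] ⇒ YES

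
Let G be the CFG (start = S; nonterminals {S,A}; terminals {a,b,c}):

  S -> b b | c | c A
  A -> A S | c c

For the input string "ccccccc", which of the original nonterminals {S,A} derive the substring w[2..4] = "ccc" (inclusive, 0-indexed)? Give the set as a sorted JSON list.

CNF form of G:
  S -> T0 A | T1 T1 | c
  A -> A S | T0 T0
  T0 -> c
  T1 -> b

CYK table (by increasing span) (cells [i..j] with 2 ≤ i ≤ j ≤ 4 only):
  [2..2]={S,T0}  "c"  orig:{S}
  [3..3]={S,T0}  "c"  orig:{S}
  [4..4]={S,T0}  "c"  orig:{S}
  [2..3]={A}  "cc"
  [3..4]={A}  "cc"
  [2..4]={A,S}  "ccc"

Original NTs in T[2,4] deriving "ccc": ["A", "S"]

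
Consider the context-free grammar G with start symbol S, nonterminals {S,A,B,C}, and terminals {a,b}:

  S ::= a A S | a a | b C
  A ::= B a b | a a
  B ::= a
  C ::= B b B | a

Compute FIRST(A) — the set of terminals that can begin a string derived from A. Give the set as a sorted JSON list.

Compute FIRST by fixpoint:
iter 1:
  A via A→a a: +{a}
  B via B→a: +{a}
  C via C→B b B: +{a}
  S via S→a A S: +{a}
  S via S→b C: +{b}
  FIRST[S]={a,b}  FIRST[A]={a}  FIRST[B]={a}  FIRST[C]={a}
iter 2: — fixpoint
  FIRST[S]={a,b}  FIRST[A]={a}  FIRST[B]={a}  FIRST[C]={a}

FIRST(A) = ["a"]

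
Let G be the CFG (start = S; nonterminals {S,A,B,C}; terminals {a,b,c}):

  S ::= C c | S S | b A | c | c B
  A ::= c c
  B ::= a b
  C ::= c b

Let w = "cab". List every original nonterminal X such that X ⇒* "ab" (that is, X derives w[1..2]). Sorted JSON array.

Convert to CNF:
  S -> C T0 | S S | T0 B | T2 A | c
  A -> T0 T0
  B -> T1 T2
  C -> T0 T2
  T0 -> c
  T1 -> a
  T2 -> b

CYK table (by increasing span) (cells [i..j] with 1 ≤ i ≤ j ≤ 2 only):
  [1..1]={T1}  "a"  orig:{}
  [2..2]={T2}  "b"  orig:{}
  [1..2]={B}  "ab"

Original NTs in T[1,2] deriving "ab": ["B"]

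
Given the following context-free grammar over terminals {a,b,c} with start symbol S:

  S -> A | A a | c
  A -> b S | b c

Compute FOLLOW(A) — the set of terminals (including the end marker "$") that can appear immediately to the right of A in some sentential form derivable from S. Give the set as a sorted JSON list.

Compute FIRST by fixpoint:
round 1:
  A via A→b S: +{b}
  S via S→A: +{b}
  S via S→c: +{c}
  S: {b,c}  A: {b}
round 2: (no change)
  S: {b,c}  A: {b}

FOLLOW sets:
initialize: $ ∈ FOLLOW(S)
pass 1:
  S→A: FOLLOW(A) ⊇ FOLLOW(S) ⊇ {$}; new: +{$}
  S→A a: FOLLOW(A) ⊇ FIRST(a) = {a}; new: +{a}
  S: {$}  A: {$,a}
pass 2:
  A→b S: FOLLOW(S) ⊇ FOLLOW(A) ⊇ {$,a}; new: +{a}
  S: {$,a}  A: {$,a}
pass 3: (no change)
  S: {$,a}  A: {$,a}

FOLLOW(A) = ["$", "a"]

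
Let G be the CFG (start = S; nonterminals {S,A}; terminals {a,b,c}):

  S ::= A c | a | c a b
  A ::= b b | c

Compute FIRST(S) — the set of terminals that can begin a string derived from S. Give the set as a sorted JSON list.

FIRST iteration:
round 1:
  A via A→b b: +{b}
  A via A→c: +{c}
  S via S→A c: +{b,c}
  S via S→a: +{a}
  FIRST(S)={a,b,c}  FIRST(A)={b,c}
round 2: (no change)
  FIRST(S)={a,b,c}  FIRST(A)={b,c}

FIRST(S) = ["a", "b", "c"]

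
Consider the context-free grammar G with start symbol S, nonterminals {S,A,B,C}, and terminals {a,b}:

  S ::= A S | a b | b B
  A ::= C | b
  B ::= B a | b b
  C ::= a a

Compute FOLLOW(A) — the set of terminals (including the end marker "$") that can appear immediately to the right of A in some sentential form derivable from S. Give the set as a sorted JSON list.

FIRST sets, iterate to fixpoint:
pass 1:
  A via A→b: +{b}
  B via B→b b: +{b}
  C via C→a a: +{a}
  S via S→A S: +{b}
  S via S→a b: +{a}
  FIRST[S]={a,b}  FIRST[A]={b}  FIRST[B]={b}  FIRST[C]={a}
pass 2:
  A via A→C: +{a}
  FIRST[S]={a,b}  FIRST[A]={a,b}  FIRST[B]={b}  FIRST[C]={a}
pass 3: done
  FIRST[S]={a,b}  FIRST[A]={a,b}  FIRST[B]={b}  FIRST[C]={a}

FOLLOW iteration:
initialize: $ ∈ FOLLOW(S)
round 1:
  B→B a: FOLLOW(B) ⊇ FIRST(a) = {a}; new: +{a}
  S→A S: FOLLOW(A) ⊇ FIRST(S) = {a,b}; new: +{a,b}
  S→b B: FOLLOW(B) ⊇ FOLLOW(S) ⊇ {$}; new: +{$}
  FOLLOW[S]={$}  FOLLOW[A]={a,b}  FOLLOW[B]={$,a}  FOLLOW[C]={}
round 2:
  A→C: FOLLOW(C) ⊇ FOLLOW(A) ⊇ {a,b}; new: +{a,b}
  FOLLOW[S]={$}  FOLLOW[A]={a,b}  FOLLOW[B]={$,a}  FOLLOW[C]={a,b}
round 3: — fixpoint
  FOLLOW[S]={$}  FOLLOW[A]={a,b}  FOLLOW[B]={$,a}  FOLLOW[C]={a,b}

FOLLOW(A) = ["a", "b"]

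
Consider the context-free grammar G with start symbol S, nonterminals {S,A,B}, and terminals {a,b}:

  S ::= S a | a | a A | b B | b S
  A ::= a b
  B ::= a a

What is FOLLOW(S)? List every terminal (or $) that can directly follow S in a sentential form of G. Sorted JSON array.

FIRST iteration:
round 1:
  A via A→a b: +{a}
  B via B→a a: +{a}
  S via S→a: +{a}
  S via S→b B: +{b}
  FIRST(S)={a,b}  FIRST(A)={a}  FIRST(B)={a}
round 2: (stable)
  FIRST(S)={a,b}  FIRST(A)={a}  FIRST(B)={a}

FOLLOW iteration:
seed FOLLOW(S) with $
iter 1:
  S→S a: FOLLOW(S) ⊇ FIRST(a) = {a}; new: +{a}
  S→a A: FOLLOW(A) ⊇ FOLLOW(S) ⊇ {$,a}; new: +{$,a}
  S→b B: FOLLOW(B) ⊇ FOLLOW(S) ⊇ {$,a}; new: +{$,a}
  FOLLOW(S)={$,a}  FOLLOW(A)={$,a}  FOLLOW(B)={$,a}
iter 2: done
  FOLLOW(S)={$,a}  FOLLOW(A)={$,a}  FOLLOW(B)={$,a}

FOLLOW(S) = ["$", "a"]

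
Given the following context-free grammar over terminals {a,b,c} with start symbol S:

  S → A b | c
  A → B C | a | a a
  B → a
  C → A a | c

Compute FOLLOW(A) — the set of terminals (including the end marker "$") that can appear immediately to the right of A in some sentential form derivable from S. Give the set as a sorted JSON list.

FIRST iteration:
[1]
  A via A→a: +{a}
  B via B→a: +{a}
  C via C→A a: +{a}
  C via C→c: +{c}
  S via S→A b: +{a}
  S via S→c: +{c}
  FIRST(S)={a,c}  FIRST(A)={a}  FIRST(B)={a}  FIRST(C)={a,c}
[2] (stable)
  FIRST(S)={a,c}  FIRST(A)={a}  FIRST(B)={a}  FIRST(C)={a,c}

FOLLOW iteration:
seed FOLLOW(S) with $
pass 1:
  A→B C: FOLLOW(B) ⊇ FIRST(C) = {a,c}; new: +{a,c}
  C→A a: FOLLOW(A) ⊇ FIRST(a) = {a}; new: +{a}
  S→A b: FOLLOW(A) ⊇ FIRST(b) = {b}; new: +{b}
  FOLLOW(S)={$}  FOLLOW(A)={a,b}  FOLLOW(B)={a,c}  FOLLOW(C)={}
pass 2:
  A→B C: FOLLOW(C) ⊇ FOLLOW(A) ⊇ {a,b}; new: +{a,b}
  FOLLOW(S)={$}  FOLLOW(A)={a,b}  FOLLOW(B)={a,c}  FOLLOW(C)={a,b}
pass 3: (stable)
  FOLLOW(S)={$}  FOLLOW(A)={a,b}  FOLLOW(B)={a,c}  FOLLOW(C)={a,b}

FOLLOW(A) = ["a", "b"]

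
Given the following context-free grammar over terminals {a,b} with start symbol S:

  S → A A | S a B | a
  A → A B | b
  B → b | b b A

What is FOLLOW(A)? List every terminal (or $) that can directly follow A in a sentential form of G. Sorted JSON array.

Compute FIRST by fixpoint:
[1]
  A via A→b: +{b}
  B via B→b: +{b}
  S via S→A A: +{b}
  S via S→a: +{a}
  S: {a,b}  A: {b}  B: {b}
[2] (no change)
  S: {a,b}  A: {b}  B: {b}

FOLLOW iteration:
seed FOLLOW(S) with $
round 1:
  A→A B: FOLLOW(A) ⊇ FIRST(B) = {b}; new: +{b}
  A→A B: FOLLOW(B) ⊇ FOLLOW(A) ⊇ {b}; new: +{b}
  S→A A: FOLLOW(A) ⊇ FOLLOW(S) ⊇ {$}; new: +{$}
  S→S a B: FOLLOW(S) ⊇ FIRST(a) = {a}; new: +{a}
  S→S a B: FOLLOW(B) ⊇ FOLLOW(S) ⊇ {$,a}; new: +{$,a}
  FOLLOW(S)={$,a}  FOLLOW(A)={$,b}  FOLLOW(B)={$,a,b}
round 2:
  B→b b A: FOLLOW(A) ⊇ FOLLOW(B) ⊇ {$,a,b}; new: +{a}
  FOLLOW(S)={$,a}  FOLLOW(A)={$,a,b}  FOLLOW(B)={$,a,b}
round 3: (no change)
  FOLLOW(S)={$,a}  FOLLOW(A)={$,a,b}  FOLLOW(B)={$,a,b}

FOLLOW(A) = ["$", "a", "b"]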